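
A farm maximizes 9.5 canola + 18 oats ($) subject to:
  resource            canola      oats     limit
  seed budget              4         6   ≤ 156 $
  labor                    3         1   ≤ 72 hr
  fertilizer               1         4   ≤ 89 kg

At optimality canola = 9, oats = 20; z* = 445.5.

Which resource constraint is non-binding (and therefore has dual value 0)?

seed budget: 156/156 (binding)
labor: 47/72 (slack 25)
fertilizer: 89/89 (binding)
By complementary slackness, a constraint with positive slack has shadow price 0 → labor.

labor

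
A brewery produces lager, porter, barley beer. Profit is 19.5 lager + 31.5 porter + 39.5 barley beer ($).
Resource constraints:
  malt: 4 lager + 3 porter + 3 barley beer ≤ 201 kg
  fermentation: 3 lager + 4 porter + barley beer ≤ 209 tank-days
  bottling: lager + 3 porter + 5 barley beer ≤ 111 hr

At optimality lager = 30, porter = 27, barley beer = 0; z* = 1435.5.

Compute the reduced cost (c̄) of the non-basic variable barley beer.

-7

Check each constraint at x*: malt 201/201 (tight); fermentation 198/209 (slack 11); bottling 111/111 (tight).
Slack constraints have shadow price 0 (complementary slackness).
From A_Bᵀ y = c: 4·y_malt + 1·y_bottling = 19.5; 3·y_malt + 3·y_bottling = 31.5.
This yields shadow prices y_malt = 3, y_bottling = 7.5.
Reduced cost of barley beer: c₃ − yᵀa₃ = 39.5 − (3·3 + 7.5·5) = 39.5 − 46.5 = -7.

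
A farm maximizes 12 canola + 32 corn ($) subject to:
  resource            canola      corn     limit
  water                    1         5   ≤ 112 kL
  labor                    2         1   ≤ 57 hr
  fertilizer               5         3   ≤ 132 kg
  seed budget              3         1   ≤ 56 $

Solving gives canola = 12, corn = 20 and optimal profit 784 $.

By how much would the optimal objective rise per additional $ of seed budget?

At the optimum: water uses 112 of 112 (binding); labor uses 44 of 57 (slack = 13); fertilizer uses 120 of 132 (slack = 12); seed budget uses 56 of 56 (binding).
Since labor, fertilizer are not tight, their duals are 0.
Dual feasibility on the basic columns requires 1·y_water + 3·y_seed budget = 12, 5·y_water + 1·y_seed budget = 32.
Solving: y_water = 6, y_seed budget = 2.
Shadow price of seed budget = 2.

2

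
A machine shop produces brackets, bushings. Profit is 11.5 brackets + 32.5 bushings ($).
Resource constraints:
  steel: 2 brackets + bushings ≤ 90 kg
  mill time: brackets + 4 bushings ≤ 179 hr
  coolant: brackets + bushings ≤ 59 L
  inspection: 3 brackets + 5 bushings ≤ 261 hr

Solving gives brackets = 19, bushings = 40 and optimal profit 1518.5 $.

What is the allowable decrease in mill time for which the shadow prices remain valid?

36

Binding constraints: mill time, coolant. The basis is B = [[1,4],[1,1]] with det -3.
Per unit decrease in mill time, x* moves by d = (0.3333, -0.3333).
The basis stays optimal until steel becomes binding; allowable decrease = 36 hr.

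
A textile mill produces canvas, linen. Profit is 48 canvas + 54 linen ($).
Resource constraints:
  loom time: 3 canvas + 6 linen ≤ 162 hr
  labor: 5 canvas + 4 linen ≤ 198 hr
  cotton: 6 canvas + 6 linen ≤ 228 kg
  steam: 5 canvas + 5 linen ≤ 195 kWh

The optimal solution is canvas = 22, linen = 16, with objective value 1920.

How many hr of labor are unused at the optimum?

24

labor used = 5·22 + 4·16 = 174; slack = 198 − 174 = 24.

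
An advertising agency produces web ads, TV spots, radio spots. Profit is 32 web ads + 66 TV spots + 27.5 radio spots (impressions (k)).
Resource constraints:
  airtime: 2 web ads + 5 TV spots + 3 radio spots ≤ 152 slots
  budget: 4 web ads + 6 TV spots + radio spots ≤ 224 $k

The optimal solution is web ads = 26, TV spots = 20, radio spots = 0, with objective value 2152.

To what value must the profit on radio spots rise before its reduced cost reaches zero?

Both airtime and budget are binding at x*.
From A_Bᵀ y = c: 2·y_airtime + 4·y_budget = 32; 5·y_airtime + 6·y_budget = 66.
This yields shadow prices y_airtime = 9, y_budget = 3.5.
radio spots enters the basis when its profit ≥ yᵀa₃ = 9·3 + 3.5·1 = 30.5.

30.5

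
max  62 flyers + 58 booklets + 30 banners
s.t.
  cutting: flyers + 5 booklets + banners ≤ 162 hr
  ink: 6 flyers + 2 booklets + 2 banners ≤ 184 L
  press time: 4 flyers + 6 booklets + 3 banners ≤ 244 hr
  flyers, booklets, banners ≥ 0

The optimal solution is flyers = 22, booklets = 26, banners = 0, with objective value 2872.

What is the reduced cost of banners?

At the optimum: cutting uses 152 of 162 (slack = 10); ink uses 184 of 184 (binding); press time uses 244 of 244 (binding).
Since cutting is not tight, its dual is 0.
Dual feasibility on the basic columns requires 6·y_ink + 4·y_press time = 62, 2·y_ink + 6·y_press time = 58.
Solving: y_ink = 5, y_press time = 8.
Reduced cost of banners: c₃ − yᵀa₃ = 30 − (5·2 + 8·3) = 30 − 34 = -4.

-4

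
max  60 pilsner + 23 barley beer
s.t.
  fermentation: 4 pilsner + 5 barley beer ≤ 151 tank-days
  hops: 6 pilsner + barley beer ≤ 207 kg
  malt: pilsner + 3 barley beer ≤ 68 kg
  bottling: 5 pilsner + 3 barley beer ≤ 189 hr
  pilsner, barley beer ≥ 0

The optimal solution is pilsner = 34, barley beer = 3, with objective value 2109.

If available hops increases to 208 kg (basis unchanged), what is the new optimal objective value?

2117

Binding: fermentation and hops. Non-binding: malt (25 unused), bottling (10 unused).
Slack constraints have shadow price 0 (complementary slackness).
Dual feasibility on the basic columns requires 4·y_fermentation + 6·y_hops = 60, 5·y_fermentation + 1·y_hops = 23.
→ y_fermentation = 3 and y_hops = 8.
Δz = y_hops·Δb = 8 × (1) = 8, so new z* = 2109 + 8 = 2117.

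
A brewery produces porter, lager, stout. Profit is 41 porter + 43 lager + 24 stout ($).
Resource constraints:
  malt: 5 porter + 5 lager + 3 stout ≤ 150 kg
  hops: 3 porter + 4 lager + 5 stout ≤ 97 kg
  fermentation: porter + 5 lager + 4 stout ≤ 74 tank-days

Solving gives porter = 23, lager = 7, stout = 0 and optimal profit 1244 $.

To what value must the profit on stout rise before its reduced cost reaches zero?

31

Check each constraint at x*: malt 150/150 (tight); hops 97/97 (tight); fermentation 58/74 (slack 16).
Slack constraints have shadow price 0 (complementary slackness).
From A_Bᵀ y = c: 5·y_malt + 3·y_hops = 41; 5·y_malt + 4·y_hops = 43.
→ y_malt = 7 and y_hops = 2.
stout enters the basis when its profit ≥ yᵀa₃ = 7·3 + 2·5 = 31.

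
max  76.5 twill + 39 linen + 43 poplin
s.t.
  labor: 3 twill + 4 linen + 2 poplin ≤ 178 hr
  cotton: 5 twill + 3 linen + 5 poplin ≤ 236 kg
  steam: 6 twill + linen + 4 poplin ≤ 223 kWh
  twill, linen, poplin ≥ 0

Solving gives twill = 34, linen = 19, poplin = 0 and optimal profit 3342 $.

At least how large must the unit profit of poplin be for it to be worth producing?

51

Binding: labor and steam. Non-binding: cotton (9 unused).
By complementary slackness, y = 0 for the non-binding constraint.
The binding rows give the dual system: 3·y_labor + 6·y_steam = 76.5 and 4·y_labor + 1·y_steam = 39.
Solving: y_labor = 7.5, y_steam = 9.
poplin enters the basis when its profit ≥ yᵀa₃ = 7.5·2 + 9·4 = 51.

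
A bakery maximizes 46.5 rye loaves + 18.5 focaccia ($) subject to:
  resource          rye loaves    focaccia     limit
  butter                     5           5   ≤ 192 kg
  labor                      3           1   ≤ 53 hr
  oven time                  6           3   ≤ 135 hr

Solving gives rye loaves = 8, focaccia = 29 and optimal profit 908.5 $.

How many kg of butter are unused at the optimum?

7

butter used = 5·8 + 5·29 = 185; slack = 192 − 185 = 7.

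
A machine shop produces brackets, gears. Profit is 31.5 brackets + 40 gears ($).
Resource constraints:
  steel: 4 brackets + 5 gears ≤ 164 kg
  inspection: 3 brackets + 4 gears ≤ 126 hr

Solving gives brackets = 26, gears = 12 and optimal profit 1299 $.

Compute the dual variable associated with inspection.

Both steel and inspection are binding at x*.
Dual feasibility on the basic columns requires 4·y_steel + 3·y_inspection = 31.5, 5·y_steel + 4·y_inspection = 40.
Solving: y_steel = 6, y_inspection = 2.5.
Shadow price of inspection = 2.5.

2.5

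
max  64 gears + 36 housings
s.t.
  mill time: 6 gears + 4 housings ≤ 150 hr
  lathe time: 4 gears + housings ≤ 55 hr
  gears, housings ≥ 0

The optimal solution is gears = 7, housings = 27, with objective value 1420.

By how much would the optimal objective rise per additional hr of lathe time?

4

At the optimum: mill time uses 150 of 150 (binding); lathe time uses 55 of 55 (binding).
Dual feasibility on the basic columns requires 6·y_mill time + 4·y_lathe time = 64, 4·y_mill time + 1·y_lathe time = 36.
This yields shadow prices y_mill time = 8, y_lathe time = 4.
Shadow price of lathe time = 4.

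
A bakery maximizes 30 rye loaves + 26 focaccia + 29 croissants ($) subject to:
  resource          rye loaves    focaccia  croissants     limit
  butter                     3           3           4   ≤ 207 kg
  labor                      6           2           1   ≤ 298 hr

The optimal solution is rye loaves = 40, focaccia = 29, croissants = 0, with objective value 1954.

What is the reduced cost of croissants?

At the optimum: butter uses 207 of 207 (binding); labor uses 298 of 298 (binding).
From A_Bᵀ y = c: 3·y_butter + 6·y_labor = 30; 3·y_butter + 2·y_labor = 26.
→ y_butter = 8 and y_labor = 1.
Reduced cost of croissants: c₃ − yᵀa₃ = 29 − (8·4 + 1·1) = 29 − 33 = -4.

-4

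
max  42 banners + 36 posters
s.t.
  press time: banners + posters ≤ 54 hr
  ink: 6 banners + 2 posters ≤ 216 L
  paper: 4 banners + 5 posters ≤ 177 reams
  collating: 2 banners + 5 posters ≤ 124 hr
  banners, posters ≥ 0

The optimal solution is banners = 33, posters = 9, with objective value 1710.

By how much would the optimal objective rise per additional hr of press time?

Binding: ink and paper. Non-binding: press time (12 unused), collating (13 unused).
Since press time, collating are not tight, their duals are 0.
Dual feasibility on the basic columns requires 6·y_ink + 4·y_paper = 42, 2·y_ink + 5·y_paper = 36.
→ y_ink = 3 and y_paper = 6.
Shadow price of press time = 0.

0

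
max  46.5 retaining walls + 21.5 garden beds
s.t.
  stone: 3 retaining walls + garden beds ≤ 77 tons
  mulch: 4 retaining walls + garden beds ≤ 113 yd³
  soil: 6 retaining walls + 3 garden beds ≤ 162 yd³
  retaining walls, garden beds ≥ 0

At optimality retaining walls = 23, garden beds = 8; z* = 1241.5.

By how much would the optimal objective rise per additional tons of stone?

3.5

At the optimum: stone uses 77 of 77 (binding); mulch uses 100 of 113 (slack = 13); soil uses 162 of 162 (binding).
By complementary slackness, y = 0 for the non-binding constraint.
Dual feasibility on the basic columns requires 3·y_stone + 6·y_soil = 46.5, 1·y_stone + 3·y_soil = 21.5.
→ y_stone = 3.5 and y_soil = 6.
Shadow price of stone = 3.5.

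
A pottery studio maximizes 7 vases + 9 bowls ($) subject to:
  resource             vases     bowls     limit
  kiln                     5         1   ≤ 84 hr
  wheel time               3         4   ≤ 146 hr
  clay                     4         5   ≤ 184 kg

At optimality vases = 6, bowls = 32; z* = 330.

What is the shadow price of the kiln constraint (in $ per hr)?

0

Binding: wheel time and clay. Non-binding: kiln (22 unused).
By complementary slackness, y = 0 for the non-binding constraint.
From A_Bᵀ y = c: 3·y_wheel time + 4·y_clay = 7; 4·y_wheel time + 5·y_clay = 9.
Solving: y_wheel time = 1, y_clay = 1.
Shadow price of kiln = 0.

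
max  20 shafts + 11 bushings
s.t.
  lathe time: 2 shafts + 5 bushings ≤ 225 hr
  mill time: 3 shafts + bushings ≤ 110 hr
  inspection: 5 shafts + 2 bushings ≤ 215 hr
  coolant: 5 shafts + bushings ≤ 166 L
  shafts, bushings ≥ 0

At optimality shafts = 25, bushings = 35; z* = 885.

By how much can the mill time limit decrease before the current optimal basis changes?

Binding constraints: lathe time, mill time. The basis is B = [[2,5],[3,1]] with det -13.
Per unit decrease in mill time, x* moves by d = (-0.3846, 0.1538).
The basis stays optimal until shafts reaches 0; allowable decrease = 65 hr.

65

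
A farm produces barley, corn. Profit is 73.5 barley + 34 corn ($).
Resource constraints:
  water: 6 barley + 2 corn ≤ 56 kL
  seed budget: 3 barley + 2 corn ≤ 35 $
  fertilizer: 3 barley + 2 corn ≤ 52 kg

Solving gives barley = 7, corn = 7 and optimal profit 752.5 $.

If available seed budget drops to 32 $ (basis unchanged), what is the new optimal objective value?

724

Check each constraint at x*: water 56/56 (tight); seed budget 35/35 (tight); fertilizer 35/52 (slack 17).
Since fertilizer is not tight, its dual is 0.
From A_Bᵀ y = c: 6·y_water + 3·y_seed budget = 73.5; 2·y_water + 2·y_seed budget = 34.
→ y_water = 7.5 and y_seed budget = 9.5.
Δz = y_seed budget·Δb = 9.5 × (-3) = -28.5, so new z* = 752.5 − 28.5 = 724.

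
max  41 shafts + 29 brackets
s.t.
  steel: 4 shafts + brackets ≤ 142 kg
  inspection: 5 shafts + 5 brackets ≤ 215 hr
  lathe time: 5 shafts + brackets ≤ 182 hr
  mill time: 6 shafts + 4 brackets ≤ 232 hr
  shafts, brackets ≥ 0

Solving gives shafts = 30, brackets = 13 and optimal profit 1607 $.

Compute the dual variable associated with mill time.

6

At the optimum: steel uses 133 of 142 (slack = 9); inspection uses 215 of 215 (binding); lathe time uses 163 of 182 (slack = 19); mill time uses 232 of 232 (binding).
Slack constraints have shadow price 0 (complementary slackness).
From A_Bᵀ y = c: 5·y_inspection + 6·y_mill time = 41; 5·y_inspection + 4·y_mill time = 29.
Solving: y_inspection = 1, y_mill time = 6.
Shadow price of mill time = 6.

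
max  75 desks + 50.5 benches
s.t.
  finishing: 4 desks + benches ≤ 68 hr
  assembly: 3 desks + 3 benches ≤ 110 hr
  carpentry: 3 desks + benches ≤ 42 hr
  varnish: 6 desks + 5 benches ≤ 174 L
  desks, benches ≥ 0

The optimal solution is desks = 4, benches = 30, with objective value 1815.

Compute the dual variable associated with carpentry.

8

Binding: carpentry and varnish. Non-binding: finishing (22 unused), assembly (8 unused).
Slack constraints have shadow price 0 (complementary slackness).
From A_Bᵀ y = c: 3·y_carpentry + 6·y_varnish = 75; 1·y_carpentry + 5·y_varnish = 50.5.
→ y_carpentry = 8 and y_varnish = 8.5.
Shadow price of carpentry = 8.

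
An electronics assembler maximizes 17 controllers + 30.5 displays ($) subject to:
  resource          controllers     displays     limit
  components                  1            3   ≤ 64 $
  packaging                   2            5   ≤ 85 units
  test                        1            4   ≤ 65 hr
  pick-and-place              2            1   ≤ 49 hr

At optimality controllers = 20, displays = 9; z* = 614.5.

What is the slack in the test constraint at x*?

test used = 1·20 + 4·9 = 56; slack = 65 − 56 = 9.

9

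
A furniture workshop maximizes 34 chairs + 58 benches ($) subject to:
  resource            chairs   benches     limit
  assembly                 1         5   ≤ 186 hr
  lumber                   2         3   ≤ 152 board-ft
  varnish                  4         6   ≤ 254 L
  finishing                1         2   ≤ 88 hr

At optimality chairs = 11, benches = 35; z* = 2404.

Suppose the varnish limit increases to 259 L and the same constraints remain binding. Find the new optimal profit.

2444

Binding: assembly and varnish. Non-binding: lumber (25 unused), finishing (7 unused).
By complementary slackness, y = 0 for the non-binding constraints.
The binding rows give the dual system: 1·y_assembly + 4·y_varnish = 34 and 5·y_assembly + 6·y_varnish = 58.
This yields shadow prices y_assembly = 2, y_varnish = 8.
Δz = y_varnish·Δb = 8 × (5) = 40, so new z* = 2404 + 40 = 2444.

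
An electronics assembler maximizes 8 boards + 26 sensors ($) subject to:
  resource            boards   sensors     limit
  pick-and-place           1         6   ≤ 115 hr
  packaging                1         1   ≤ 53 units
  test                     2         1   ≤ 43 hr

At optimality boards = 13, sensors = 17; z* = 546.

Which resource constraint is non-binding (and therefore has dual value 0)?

pick-and-place: 115/115 (binding)
packaging: 30/53 (slack 23)
test: 43/43 (binding)
By complementary slackness, a constraint with positive slack has shadow price 0 → packaging.

packaging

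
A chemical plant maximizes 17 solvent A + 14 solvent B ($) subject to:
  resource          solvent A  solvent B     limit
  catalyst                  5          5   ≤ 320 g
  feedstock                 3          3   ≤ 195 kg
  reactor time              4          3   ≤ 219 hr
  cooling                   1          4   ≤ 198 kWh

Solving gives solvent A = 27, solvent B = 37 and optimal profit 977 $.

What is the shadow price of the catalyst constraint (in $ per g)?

Binding: catalyst and reactor time. Non-binding: feedstock (3 unused), cooling (23 unused).
Since feedstock, cooling are not tight, their duals are 0.
The binding rows give the dual system: 5·y_catalyst + 4·y_reactor time = 17 and 5·y_catalyst + 3·y_reactor time = 14.
→ y_catalyst = 1 and y_reactor time = 3.
Shadow price of catalyst = 1.

1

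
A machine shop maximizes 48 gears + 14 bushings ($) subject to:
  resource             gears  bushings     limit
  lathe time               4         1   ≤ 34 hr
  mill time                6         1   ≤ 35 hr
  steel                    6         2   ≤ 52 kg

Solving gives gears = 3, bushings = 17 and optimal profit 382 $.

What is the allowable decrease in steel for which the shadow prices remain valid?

Binding constraints: mill time, steel. The basis is B = [[6,1],[6,2]] with det 6.
Per unit decrease in steel, x* moves by d = (0.1667, -1).
The basis stays optimal until bushings reaches 0; allowable decrease = 17 kg.

17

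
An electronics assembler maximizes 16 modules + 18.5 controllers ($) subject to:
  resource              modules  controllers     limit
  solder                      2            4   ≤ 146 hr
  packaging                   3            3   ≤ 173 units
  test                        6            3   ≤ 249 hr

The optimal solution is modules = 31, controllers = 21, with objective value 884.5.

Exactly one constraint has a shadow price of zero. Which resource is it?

packaging

solder: 146/146 (binding)
packaging: 156/173 (slack 17)
test: 249/249 (binding)
By complementary slackness, a constraint with positive slack has shadow price 0 → packaging.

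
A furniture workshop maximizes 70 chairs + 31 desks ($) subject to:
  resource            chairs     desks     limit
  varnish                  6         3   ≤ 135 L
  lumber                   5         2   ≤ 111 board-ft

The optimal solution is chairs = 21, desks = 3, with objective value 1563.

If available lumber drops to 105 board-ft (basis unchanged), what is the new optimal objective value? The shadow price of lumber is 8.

1515

Δb = -6, so new z* = 1563 + (8)·(-6) = 1563 − 48 = 1515.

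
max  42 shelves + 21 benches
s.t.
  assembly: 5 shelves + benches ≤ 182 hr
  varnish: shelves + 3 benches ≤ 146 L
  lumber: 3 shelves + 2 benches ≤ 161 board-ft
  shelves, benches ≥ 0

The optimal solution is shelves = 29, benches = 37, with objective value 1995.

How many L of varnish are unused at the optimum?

varnish used = 1·29 + 3·37 = 140; slack = 146 − 140 = 6.

6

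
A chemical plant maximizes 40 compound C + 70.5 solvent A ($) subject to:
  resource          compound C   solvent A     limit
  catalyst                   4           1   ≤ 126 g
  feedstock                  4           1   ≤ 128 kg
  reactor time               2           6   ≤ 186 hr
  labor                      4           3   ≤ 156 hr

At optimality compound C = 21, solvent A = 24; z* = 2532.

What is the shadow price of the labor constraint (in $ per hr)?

At the optimum: catalyst uses 108 of 126 (slack = 18); feedstock uses 108 of 128 (slack = 20); reactor time uses 186 of 186 (binding); labor uses 156 of 156 (binding).
Slack constraints have shadow price 0 (complementary slackness).
Dual feasibility on the basic columns requires 2·y_reactor time + 4·y_labor = 40, 6·y_reactor time + 3·y_labor = 70.5.
→ y_reactor time = 9 and y_labor = 5.5.
Shadow price of labor = 5.5.

5.5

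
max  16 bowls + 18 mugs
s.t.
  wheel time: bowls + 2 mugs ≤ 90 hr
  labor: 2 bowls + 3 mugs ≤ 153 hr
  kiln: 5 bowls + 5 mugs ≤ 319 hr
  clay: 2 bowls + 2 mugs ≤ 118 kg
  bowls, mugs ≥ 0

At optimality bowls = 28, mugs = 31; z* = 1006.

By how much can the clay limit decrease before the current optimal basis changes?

Binding constraints: wheel time, clay. The basis is B = [[1,2],[2,2]] with det -2.
Per unit decrease in clay, x* moves by d = (-1, 0.5).
The basis stays optimal until bowls reaches 0; allowable decrease = 28 kg.

28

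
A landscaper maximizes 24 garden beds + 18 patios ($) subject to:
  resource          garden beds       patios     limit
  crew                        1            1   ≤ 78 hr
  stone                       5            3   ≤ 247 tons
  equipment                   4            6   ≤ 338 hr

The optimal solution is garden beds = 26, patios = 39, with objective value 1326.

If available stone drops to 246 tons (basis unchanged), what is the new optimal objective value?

1322

Binding: stone and equipment. Non-binding: crew (13 unused).
By complementary slackness, y = 0 for the non-binding constraint.
From A_Bᵀ y = c: 5·y_stone + 4·y_equipment = 24; 3·y_stone + 6·y_equipment = 18.
This yields shadow prices y_stone = 4, y_equipment = 1.
Δz = y_stone·Δb = 4 × (-1) = -4, so new z* = 1326 − 4 = 1322.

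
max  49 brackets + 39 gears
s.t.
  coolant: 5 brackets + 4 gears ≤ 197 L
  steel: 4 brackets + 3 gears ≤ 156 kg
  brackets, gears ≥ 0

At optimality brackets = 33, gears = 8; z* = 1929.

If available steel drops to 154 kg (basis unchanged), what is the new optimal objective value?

At the optimum: coolant uses 197 of 197 (binding); steel uses 156 of 156 (binding).
From A_Bᵀ y = c: 5·y_coolant + 4·y_steel = 49; 4·y_coolant + 3·y_steel = 39.
Solving: y_coolant = 9, y_steel = 1.
Δz = y_steel·Δb = 1 × (-2) = -2, so new z* = 1929 − 2 = 1927.

1927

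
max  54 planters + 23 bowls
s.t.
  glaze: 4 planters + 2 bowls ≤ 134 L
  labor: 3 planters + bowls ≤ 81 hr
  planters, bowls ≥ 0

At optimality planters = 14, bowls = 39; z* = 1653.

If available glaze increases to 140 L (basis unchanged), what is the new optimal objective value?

At the optimum: glaze uses 134 of 134 (binding); labor uses 81 of 81 (binding).
From A_Bᵀ y = c: 4·y_glaze + 3·y_labor = 54; 2·y_glaze + 1·y_labor = 23.
Solving: y_glaze = 7.5, y_labor = 8.
Δz = y_glaze·Δb = 7.5 × (6) = 45, so new z* = 1653 + 45 = 1698.

1698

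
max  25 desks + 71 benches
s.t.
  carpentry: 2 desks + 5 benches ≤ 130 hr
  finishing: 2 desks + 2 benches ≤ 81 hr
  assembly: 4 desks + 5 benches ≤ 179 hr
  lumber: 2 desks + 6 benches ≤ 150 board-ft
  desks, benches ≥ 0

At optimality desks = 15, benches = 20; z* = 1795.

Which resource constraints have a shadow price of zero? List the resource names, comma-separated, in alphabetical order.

carpentry: 130/130 (binding)
finishing: 70/81 (slack 11)
assembly: 160/179 (slack 19)
lumber: 150/150 (binding)
By complementary slackness, a constraint with positive slack has shadow price 0 → assembly, finishing.

assembly, finishing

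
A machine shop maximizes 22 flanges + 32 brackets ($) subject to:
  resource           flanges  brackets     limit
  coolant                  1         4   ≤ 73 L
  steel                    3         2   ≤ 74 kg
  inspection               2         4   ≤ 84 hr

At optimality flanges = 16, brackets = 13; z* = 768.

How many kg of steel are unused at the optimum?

steel used = 3·16 + 2·13 = 74; slack = 74 − 74 = 0.

0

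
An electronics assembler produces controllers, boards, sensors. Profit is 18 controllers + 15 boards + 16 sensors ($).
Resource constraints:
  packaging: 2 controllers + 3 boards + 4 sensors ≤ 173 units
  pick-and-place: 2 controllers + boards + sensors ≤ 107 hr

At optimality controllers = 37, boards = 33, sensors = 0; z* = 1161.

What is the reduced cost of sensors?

Check each constraint at x*: packaging 173/173 (tight); pick-and-place 107/107 (tight).
From A_Bᵀ y = c: 2·y_packaging + 2·y_pick-and-place = 18; 3·y_packaging + 1·y_pick-and-place = 15.
→ y_packaging = 3 and y_pick-and-place = 6.
Reduced cost of sensors: c₃ − yᵀa₃ = 16 − (3·4 + 6·1) = 16 − 18 = -2.

-2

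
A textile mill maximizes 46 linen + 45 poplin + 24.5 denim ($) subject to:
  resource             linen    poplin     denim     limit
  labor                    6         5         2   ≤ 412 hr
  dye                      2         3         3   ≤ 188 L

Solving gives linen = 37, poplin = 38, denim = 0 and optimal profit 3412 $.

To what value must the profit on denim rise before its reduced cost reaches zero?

At the optimum: labor uses 412 of 412 (binding); dye uses 188 of 188 (binding).
Dual feasibility on the basic columns requires 6·y_labor + 2·y_dye = 46, 5·y_labor + 3·y_dye = 45.
This yields shadow prices y_labor = 6, y_dye = 5.
denim enters the basis when its profit ≥ yᵀa₃ = 6·2 + 5·3 = 27.

27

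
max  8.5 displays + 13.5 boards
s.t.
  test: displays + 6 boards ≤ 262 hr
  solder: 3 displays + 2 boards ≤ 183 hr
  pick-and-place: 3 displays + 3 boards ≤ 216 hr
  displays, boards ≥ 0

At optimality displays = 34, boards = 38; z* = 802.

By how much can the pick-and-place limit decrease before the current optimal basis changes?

Binding constraints: test, pick-and-place. The basis is B = [[1,6],[3,3]] with det -15.
Per unit decrease in pick-and-place, x* moves by d = (-0.4, 0.0667).
The basis stays optimal until displays reaches 0; allowable decrease = 85 hr.

85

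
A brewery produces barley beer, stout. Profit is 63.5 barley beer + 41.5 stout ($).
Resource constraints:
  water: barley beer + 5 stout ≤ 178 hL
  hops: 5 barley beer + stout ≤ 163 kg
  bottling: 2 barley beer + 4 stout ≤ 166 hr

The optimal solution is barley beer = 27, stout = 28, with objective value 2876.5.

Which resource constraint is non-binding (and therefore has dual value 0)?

water: 167/178 (slack 11)
hops: 163/163 (binding)
bottling: 166/166 (binding)
By complementary slackness, a constraint with positive slack has shadow price 0 → water.

water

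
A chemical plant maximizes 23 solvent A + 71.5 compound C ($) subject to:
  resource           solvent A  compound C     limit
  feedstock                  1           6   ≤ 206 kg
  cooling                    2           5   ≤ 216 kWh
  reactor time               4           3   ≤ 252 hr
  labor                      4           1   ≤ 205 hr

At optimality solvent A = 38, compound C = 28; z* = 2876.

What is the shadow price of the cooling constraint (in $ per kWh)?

9.5

Binding: feedstock and cooling. Non-binding: reactor time (16 unused), labor (25 unused).
Slack constraints have shadow price 0 (complementary slackness).
Dual feasibility on the basic columns requires 1·y_feedstock + 2·y_cooling = 23, 6·y_feedstock + 5·y_cooling = 71.5.
→ y_feedstock = 4 and y_cooling = 9.5.
Shadow price of cooling = 9.5.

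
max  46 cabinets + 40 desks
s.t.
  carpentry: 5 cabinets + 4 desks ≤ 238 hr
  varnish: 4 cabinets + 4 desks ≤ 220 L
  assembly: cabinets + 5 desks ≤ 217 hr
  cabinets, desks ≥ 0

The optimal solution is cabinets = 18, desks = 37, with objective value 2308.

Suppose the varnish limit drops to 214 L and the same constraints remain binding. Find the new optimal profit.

At the optimum: carpentry uses 238 of 238 (binding); varnish uses 220 of 220 (binding); assembly uses 203 of 217 (slack = 14).
By complementary slackness, y = 0 for the non-binding constraint.
The binding rows give the dual system: 5·y_carpentry + 4·y_varnish = 46 and 4·y_carpentry + 4·y_varnish = 40.
This yields shadow prices y_carpentry = 6, y_varnish = 4.
Δz = y_varnish·Δb = 4 × (-6) = -24, so new z* = 2308 − 24 = 2284.

2284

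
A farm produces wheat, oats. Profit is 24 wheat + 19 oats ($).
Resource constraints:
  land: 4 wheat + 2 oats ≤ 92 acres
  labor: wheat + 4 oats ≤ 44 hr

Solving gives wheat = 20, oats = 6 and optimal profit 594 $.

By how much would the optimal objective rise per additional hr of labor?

2

At the optimum: land uses 92 of 92 (binding); labor uses 44 of 44 (binding).
From A_Bᵀ y = c: 4·y_land + 1·y_labor = 24; 2·y_land + 4·y_labor = 19.
→ y_land = 5.5 and y_labor = 2.
Shadow price of labor = 2.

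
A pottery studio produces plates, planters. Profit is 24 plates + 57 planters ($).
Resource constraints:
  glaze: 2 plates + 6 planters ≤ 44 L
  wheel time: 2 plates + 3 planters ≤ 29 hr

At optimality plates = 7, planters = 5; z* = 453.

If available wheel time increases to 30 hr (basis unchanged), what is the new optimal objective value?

458

At the optimum: glaze uses 44 of 44 (binding); wheel time uses 29 of 29 (binding).
The binding rows give the dual system: 2·y_glaze + 2·y_wheel time = 24 and 6·y_glaze + 3·y_wheel time = 57.
This yields shadow prices y_glaze = 7, y_wheel time = 5.
Δz = y_wheel time·Δb = 5 × (1) = 5, so new z* = 453 + 5 = 458.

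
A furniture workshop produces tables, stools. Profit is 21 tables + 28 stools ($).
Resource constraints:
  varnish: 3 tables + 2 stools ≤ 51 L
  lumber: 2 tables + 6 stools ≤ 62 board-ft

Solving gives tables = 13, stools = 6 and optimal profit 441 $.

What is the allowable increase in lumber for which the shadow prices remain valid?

Binding constraints: varnish, lumber. The basis is B = [[3,2],[2,6]] with det 14.
Per unit increase in lumber, x* moves by d = (-0.1429, 0.2143).
The basis stays optimal until tables reaches 0; allowable increase = 91 board-ft.

91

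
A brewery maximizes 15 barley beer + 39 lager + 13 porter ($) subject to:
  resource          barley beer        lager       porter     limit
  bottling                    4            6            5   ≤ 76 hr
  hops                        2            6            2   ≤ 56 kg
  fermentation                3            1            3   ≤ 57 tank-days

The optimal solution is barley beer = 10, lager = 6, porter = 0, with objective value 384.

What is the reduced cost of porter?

-3

At the optimum: bottling uses 76 of 76 (binding); hops uses 56 of 56 (binding); fermentation uses 36 of 57 (slack = 21).
Slack constraints have shadow price 0 (complementary slackness).
The binding rows give the dual system: 4·y_bottling + 2·y_hops = 15 and 6·y_bottling + 6·y_hops = 39.
Solving: y_bottling = 1, y_hops = 5.5.
Reduced cost of porter: c₃ − yᵀa₃ = 13 − (1·5 + 5.5·2) = 13 − 16 = -3.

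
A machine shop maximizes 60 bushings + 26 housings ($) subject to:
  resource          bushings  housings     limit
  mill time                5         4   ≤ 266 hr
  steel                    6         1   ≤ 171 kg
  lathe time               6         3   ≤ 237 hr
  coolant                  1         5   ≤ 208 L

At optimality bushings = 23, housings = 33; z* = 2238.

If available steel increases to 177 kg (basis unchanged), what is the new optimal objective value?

2250

At the optimum: mill time uses 247 of 266 (slack = 19); steel uses 171 of 171 (binding); lathe time uses 237 of 237 (binding); coolant uses 188 of 208 (slack = 20).
Slack constraints have shadow price 0 (complementary slackness).
The binding rows give the dual system: 6·y_steel + 6·y_lathe time = 60 and 1·y_steel + 3·y_lathe time = 26.
Solving: y_steel = 2, y_lathe time = 8.
Δz = y_steel·Δb = 2 × (6) = 12, so new z* = 2238 + 12 = 2250.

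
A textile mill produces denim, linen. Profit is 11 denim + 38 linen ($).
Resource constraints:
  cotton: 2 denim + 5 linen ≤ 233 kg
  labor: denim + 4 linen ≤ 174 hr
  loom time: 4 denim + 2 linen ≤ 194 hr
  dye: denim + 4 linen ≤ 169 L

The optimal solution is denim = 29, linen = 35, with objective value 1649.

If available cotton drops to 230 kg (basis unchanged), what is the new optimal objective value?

1643

Binding: cotton and dye. Non-binding: labor (5 unused), loom time (8 unused).
Slack constraints have shadow price 0 (complementary slackness).
From A_Bᵀ y = c: 2·y_cotton + 1·y_dye = 11; 5·y_cotton + 4·y_dye = 38.
→ y_cotton = 2 and y_dye = 7.
Δz = y_cotton·Δb = 2 × (-3) = -6, so new z* = 1649 − 6 = 1643.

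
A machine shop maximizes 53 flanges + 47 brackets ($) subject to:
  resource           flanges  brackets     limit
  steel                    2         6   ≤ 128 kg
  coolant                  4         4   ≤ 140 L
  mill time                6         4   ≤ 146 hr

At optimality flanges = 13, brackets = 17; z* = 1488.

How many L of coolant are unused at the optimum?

coolant used = 4·13 + 4·17 = 120; slack = 140 − 120 = 20.

20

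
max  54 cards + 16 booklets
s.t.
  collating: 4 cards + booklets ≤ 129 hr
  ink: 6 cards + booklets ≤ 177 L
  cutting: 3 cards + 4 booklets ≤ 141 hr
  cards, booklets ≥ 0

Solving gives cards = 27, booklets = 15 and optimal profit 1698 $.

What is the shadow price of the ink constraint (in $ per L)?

Binding: ink and cutting. Non-binding: collating (6 unused).
Slack constraints have shadow price 0 (complementary slackness).
The binding rows give the dual system: 6·y_ink + 3·y_cutting = 54 and 1·y_ink + 4·y_cutting = 16.
→ y_ink = 8 and y_cutting = 2.
Shadow price of ink = 8.

8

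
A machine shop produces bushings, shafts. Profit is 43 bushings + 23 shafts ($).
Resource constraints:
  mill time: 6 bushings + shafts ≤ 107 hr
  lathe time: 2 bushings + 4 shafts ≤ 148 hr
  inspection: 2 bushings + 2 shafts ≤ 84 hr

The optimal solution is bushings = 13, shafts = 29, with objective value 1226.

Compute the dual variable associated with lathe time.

Check each constraint at x*: mill time 107/107 (tight); lathe time 142/148 (slack 6); inspection 84/84 (tight).
Slack constraints have shadow price 0 (complementary slackness).
From A_Bᵀ y = c: 6·y_mill time + 2·y_inspection = 43; 1·y_mill time + 2·y_inspection = 23.
Solving: y_mill time = 4, y_inspection = 9.5.
Shadow price of lathe time = 0.

0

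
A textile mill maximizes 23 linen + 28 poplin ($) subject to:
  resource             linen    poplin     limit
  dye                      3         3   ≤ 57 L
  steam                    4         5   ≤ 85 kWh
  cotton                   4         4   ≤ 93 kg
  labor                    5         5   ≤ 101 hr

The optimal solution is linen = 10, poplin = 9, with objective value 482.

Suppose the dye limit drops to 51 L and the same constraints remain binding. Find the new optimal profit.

476

Check each constraint at x*: dye 57/57 (tight); steam 85/85 (tight); cotton 76/93 (slack 17); labor 95/101 (slack 6).
Slack constraints have shadow price 0 (complementary slackness).
The binding rows give the dual system: 3·y_dye + 4·y_steam = 23 and 3·y_dye + 5·y_steam = 28.
Solving: y_dye = 1, y_steam = 5.
Δz = y_dye·Δb = 1 × (-6) = -6, so new z* = 482 − 6 = 476.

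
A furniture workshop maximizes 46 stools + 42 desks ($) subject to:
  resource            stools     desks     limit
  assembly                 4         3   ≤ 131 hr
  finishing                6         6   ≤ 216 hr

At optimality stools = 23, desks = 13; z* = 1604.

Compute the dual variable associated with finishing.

5

Check each constraint at x*: assembly 131/131 (tight); finishing 216/216 (tight).
The binding rows give the dual system: 4·y_assembly + 6·y_finishing = 46 and 3·y_assembly + 6·y_finishing = 42.
This yields shadow prices y_assembly = 4, y_finishing = 5.
Shadow price of finishing = 5.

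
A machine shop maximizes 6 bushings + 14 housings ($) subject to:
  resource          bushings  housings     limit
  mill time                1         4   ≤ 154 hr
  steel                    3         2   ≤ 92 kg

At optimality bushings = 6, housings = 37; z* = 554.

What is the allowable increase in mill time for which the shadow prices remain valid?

30

Binding constraints: mill time, steel. The basis is B = [[1,4],[3,2]] with det -10.
Per unit increase in mill time, x* moves by d = (-0.2, 0.3).
The basis stays optimal until bushings reaches 0; allowable increase = 30 hr.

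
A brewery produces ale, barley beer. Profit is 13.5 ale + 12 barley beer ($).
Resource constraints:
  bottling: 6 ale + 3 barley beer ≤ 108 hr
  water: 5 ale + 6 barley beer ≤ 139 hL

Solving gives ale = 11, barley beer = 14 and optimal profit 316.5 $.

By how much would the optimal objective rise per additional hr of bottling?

Both bottling and water are binding at x*.
From A_Bᵀ y = c: 6·y_bottling + 5·y_water = 13.5; 3·y_bottling + 6·y_water = 12.
Solving: y_bottling = 1, y_water = 1.5.
Shadow price of bottling = 1.

1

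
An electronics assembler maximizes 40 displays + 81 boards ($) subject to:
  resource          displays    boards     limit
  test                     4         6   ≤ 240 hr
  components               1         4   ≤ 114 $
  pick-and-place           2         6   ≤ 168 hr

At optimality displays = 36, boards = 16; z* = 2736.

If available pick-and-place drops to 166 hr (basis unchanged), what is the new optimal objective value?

2722

Binding: test and pick-and-place. Non-binding: components (14 unused).
Since components is not tight, its dual is 0.
Dual feasibility on the basic columns requires 4·y_test + 2·y_pick-and-place = 40, 6·y_test + 6·y_pick-and-place = 81.
Solving: y_test = 6.5, y_pick-and-place = 7.
Δz = y_pick-and-place·Δb = 7 × (-2) = -14, so new z* = 2736 − 14 = 2722.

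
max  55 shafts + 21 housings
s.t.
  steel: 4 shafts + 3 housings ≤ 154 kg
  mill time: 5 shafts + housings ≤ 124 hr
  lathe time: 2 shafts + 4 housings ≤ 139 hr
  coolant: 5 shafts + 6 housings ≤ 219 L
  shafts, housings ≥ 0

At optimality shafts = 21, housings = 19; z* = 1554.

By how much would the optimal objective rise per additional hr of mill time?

9

Binding: mill time and coolant. Non-binding: steel (13 unused), lathe time (21 unused).
By complementary slackness, y = 0 for the non-binding constraints.
From A_Bᵀ y = c: 5·y_mill time + 5·y_coolant = 55; 1·y_mill time + 6·y_coolant = 21.
This yields shadow prices y_mill time = 9, y_coolant = 2.
Shadow price of mill time = 9.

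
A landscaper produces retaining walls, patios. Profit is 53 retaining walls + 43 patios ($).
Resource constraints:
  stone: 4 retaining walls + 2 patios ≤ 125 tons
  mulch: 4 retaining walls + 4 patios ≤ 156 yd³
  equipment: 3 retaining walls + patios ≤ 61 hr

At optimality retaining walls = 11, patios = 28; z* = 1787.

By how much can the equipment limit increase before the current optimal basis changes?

25

Binding constraints: mulch, equipment. The basis is B = [[4,4],[3,1]] with det -8.
Per unit increase in equipment, x* moves by d = (0.5, -0.5).
The basis stays optimal until stone becomes binding; allowable increase = 25 hr.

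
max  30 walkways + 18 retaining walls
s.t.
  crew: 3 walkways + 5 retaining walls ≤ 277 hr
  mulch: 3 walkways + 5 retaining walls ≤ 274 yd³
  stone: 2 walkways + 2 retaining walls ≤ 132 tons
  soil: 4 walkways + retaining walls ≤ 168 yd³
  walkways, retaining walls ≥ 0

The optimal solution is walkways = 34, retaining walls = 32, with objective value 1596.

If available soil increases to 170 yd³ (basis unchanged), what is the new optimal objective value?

1604

Binding: stone and soil. Non-binding: crew (15 unused), mulch (12 unused).
By complementary slackness, y = 0 for the non-binding constraints.
From A_Bᵀ y = c: 2·y_stone + 4·y_soil = 30; 2·y_stone + 1·y_soil = 18.
This yields shadow prices y_stone = 7, y_soil = 4.
Δz = y_soil·Δb = 4 × (2) = 8, so new z* = 1596 + 8 = 1604.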